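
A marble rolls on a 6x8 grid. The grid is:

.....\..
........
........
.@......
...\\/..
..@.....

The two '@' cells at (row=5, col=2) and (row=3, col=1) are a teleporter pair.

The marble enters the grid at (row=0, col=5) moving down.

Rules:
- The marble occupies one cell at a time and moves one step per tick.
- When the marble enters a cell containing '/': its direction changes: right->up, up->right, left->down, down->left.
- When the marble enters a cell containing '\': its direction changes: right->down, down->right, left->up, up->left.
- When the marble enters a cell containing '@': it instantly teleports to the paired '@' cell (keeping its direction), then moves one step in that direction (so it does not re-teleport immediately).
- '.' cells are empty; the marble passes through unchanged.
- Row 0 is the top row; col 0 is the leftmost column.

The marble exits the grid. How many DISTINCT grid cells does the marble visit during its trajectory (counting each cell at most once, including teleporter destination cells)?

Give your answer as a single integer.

Answer: 3

Derivation:
Step 1: enter (0,5), '\' deflects down->right, move right to (0,6)
Step 2: enter (0,6), '.' pass, move right to (0,7)
Step 3: enter (0,7), '.' pass, move right to (0,8)
Step 4: at (0,8) — EXIT via right edge, pos 0
Distinct cells visited: 3 (path length 3)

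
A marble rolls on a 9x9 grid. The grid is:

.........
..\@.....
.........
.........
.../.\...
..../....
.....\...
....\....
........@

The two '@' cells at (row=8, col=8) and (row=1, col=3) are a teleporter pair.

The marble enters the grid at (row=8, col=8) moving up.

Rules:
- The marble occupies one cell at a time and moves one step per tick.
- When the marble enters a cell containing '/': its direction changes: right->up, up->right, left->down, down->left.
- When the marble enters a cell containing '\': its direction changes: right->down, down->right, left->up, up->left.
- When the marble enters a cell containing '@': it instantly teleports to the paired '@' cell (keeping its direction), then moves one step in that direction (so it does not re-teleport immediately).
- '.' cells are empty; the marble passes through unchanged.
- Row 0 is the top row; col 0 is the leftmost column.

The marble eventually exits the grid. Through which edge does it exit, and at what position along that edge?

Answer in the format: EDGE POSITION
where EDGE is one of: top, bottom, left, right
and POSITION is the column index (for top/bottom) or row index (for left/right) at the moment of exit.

Answer: top 3

Derivation:
Step 1: enter (8,8), '@' teleport (8,8)->(1,3), also enter (1,3), move up to (0,3)
Step 2: enter (0,3), '.' pass, move up to (-1,3)
Step 3: at (-1,3) — EXIT via top edge, pos 3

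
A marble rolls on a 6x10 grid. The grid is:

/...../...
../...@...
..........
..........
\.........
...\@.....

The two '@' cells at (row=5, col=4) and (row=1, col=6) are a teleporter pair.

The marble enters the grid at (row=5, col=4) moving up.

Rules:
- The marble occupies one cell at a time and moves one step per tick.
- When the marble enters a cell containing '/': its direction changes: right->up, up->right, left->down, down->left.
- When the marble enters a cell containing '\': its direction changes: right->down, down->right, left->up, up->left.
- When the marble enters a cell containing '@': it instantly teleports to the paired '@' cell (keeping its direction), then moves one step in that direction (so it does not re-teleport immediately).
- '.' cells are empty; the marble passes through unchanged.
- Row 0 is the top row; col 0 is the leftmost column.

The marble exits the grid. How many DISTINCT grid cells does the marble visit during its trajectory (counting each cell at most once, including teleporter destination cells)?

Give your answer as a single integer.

Step 1: enter (5,4), '@' teleport (5,4)->(1,6), also enter (1,6), move up to (0,6)
Step 2: enter (0,6), '/' deflects up->right, move right to (0,7)
Step 3: enter (0,7), '.' pass, move right to (0,8)
Step 4: enter (0,8), '.' pass, move right to (0,9)
Step 5: enter (0,9), '.' pass, move right to (0,10)
Step 6: at (0,10) — EXIT via right edge, pos 0
Distinct cells visited: 6 (path length 6)

Answer: 6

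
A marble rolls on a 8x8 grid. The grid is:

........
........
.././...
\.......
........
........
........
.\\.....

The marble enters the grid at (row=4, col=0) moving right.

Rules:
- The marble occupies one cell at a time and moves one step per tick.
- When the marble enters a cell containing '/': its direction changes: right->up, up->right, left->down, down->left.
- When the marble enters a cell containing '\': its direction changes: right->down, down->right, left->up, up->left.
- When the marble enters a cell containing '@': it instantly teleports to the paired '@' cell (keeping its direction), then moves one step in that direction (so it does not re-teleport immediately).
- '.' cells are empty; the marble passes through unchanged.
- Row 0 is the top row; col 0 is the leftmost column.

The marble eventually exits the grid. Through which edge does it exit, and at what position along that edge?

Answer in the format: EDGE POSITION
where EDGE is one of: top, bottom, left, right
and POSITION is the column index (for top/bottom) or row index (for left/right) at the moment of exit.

Answer: right 4

Derivation:
Step 1: enter (4,0), '.' pass, move right to (4,1)
Step 2: enter (4,1), '.' pass, move right to (4,2)
Step 3: enter (4,2), '.' pass, move right to (4,3)
Step 4: enter (4,3), '.' pass, move right to (4,4)
Step 5: enter (4,4), '.' pass, move right to (4,5)
Step 6: enter (4,5), '.' pass, move right to (4,6)
Step 7: enter (4,6), '.' pass, move right to (4,7)
Step 8: enter (4,7), '.' pass, move right to (4,8)
Step 9: at (4,8) — EXIT via right edge, pos 4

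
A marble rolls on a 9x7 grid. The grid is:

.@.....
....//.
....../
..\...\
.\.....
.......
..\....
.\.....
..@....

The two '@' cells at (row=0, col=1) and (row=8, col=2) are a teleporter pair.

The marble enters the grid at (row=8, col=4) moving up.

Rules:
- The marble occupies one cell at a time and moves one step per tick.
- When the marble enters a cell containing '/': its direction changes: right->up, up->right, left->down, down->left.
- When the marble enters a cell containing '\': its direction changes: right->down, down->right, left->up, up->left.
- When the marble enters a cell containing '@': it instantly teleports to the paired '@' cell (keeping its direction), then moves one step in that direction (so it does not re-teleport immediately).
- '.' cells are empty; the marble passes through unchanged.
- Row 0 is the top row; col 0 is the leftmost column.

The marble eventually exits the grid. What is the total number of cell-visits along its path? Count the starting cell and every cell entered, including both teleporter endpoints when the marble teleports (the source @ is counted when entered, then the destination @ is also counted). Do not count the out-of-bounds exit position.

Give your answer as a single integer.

Answer: 10

Derivation:
Step 1: enter (8,4), '.' pass, move up to (7,4)
Step 2: enter (7,4), '.' pass, move up to (6,4)
Step 3: enter (6,4), '.' pass, move up to (5,4)
Step 4: enter (5,4), '.' pass, move up to (4,4)
Step 5: enter (4,4), '.' pass, move up to (3,4)
Step 6: enter (3,4), '.' pass, move up to (2,4)
Step 7: enter (2,4), '.' pass, move up to (1,4)
Step 8: enter (1,4), '/' deflects up->right, move right to (1,5)
Step 9: enter (1,5), '/' deflects right->up, move up to (0,5)
Step 10: enter (0,5), '.' pass, move up to (-1,5)
Step 11: at (-1,5) — EXIT via top edge, pos 5
Path length (cell visits): 10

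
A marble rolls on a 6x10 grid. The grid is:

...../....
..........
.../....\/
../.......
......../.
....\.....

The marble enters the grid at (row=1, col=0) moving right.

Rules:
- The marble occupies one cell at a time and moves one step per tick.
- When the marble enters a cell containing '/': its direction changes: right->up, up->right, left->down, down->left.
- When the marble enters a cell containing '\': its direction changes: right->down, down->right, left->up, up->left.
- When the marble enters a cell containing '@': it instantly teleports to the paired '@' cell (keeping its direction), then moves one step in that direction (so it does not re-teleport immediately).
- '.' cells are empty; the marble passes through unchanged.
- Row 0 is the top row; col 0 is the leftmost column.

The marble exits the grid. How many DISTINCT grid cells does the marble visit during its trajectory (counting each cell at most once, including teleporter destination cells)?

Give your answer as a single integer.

Answer: 10

Derivation:
Step 1: enter (1,0), '.' pass, move right to (1,1)
Step 2: enter (1,1), '.' pass, move right to (1,2)
Step 3: enter (1,2), '.' pass, move right to (1,3)
Step 4: enter (1,3), '.' pass, move right to (1,4)
Step 5: enter (1,4), '.' pass, move right to (1,5)
Step 6: enter (1,5), '.' pass, move right to (1,6)
Step 7: enter (1,6), '.' pass, move right to (1,7)
Step 8: enter (1,7), '.' pass, move right to (1,8)
Step 9: enter (1,8), '.' pass, move right to (1,9)
Step 10: enter (1,9), '.' pass, move right to (1,10)
Step 11: at (1,10) — EXIT via right edge, pos 1
Distinct cells visited: 10 (path length 10)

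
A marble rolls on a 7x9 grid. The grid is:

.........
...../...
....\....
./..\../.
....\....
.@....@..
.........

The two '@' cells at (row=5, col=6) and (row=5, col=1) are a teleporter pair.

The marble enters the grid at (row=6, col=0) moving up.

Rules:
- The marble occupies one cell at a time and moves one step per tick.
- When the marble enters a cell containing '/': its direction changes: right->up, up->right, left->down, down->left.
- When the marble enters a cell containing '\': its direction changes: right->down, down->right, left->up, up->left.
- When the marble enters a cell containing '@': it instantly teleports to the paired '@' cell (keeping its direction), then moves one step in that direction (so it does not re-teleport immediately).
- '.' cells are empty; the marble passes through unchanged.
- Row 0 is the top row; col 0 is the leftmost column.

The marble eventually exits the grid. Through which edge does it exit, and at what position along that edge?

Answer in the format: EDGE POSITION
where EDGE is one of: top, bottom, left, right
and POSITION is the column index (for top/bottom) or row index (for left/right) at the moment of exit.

Step 1: enter (6,0), '.' pass, move up to (5,0)
Step 2: enter (5,0), '.' pass, move up to (4,0)
Step 3: enter (4,0), '.' pass, move up to (3,0)
Step 4: enter (3,0), '.' pass, move up to (2,0)
Step 5: enter (2,0), '.' pass, move up to (1,0)
Step 6: enter (1,0), '.' pass, move up to (0,0)
Step 7: enter (0,0), '.' pass, move up to (-1,0)
Step 8: at (-1,0) — EXIT via top edge, pos 0

Answer: top 0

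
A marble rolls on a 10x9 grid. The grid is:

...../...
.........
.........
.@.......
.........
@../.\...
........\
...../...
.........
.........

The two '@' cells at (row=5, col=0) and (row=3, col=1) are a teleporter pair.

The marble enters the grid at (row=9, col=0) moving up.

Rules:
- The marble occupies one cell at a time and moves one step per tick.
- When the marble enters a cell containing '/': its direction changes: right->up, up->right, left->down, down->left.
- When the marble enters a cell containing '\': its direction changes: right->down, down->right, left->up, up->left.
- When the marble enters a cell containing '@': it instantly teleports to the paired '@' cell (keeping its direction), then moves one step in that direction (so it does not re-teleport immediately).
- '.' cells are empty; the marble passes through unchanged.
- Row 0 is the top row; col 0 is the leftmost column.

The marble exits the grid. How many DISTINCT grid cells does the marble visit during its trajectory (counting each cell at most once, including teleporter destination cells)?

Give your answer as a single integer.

Answer: 9

Derivation:
Step 1: enter (9,0), '.' pass, move up to (8,0)
Step 2: enter (8,0), '.' pass, move up to (7,0)
Step 3: enter (7,0), '.' pass, move up to (6,0)
Step 4: enter (6,0), '.' pass, move up to (5,0)
Step 5: enter (5,0), '@' teleport (5,0)->(3,1), also enter (3,1), move up to (2,1)
Step 6: enter (2,1), '.' pass, move up to (1,1)
Step 7: enter (1,1), '.' pass, move up to (0,1)
Step 8: enter (0,1), '.' pass, move up to (-1,1)
Step 9: at (-1,1) — EXIT via top edge, pos 1
Distinct cells visited: 9 (path length 9)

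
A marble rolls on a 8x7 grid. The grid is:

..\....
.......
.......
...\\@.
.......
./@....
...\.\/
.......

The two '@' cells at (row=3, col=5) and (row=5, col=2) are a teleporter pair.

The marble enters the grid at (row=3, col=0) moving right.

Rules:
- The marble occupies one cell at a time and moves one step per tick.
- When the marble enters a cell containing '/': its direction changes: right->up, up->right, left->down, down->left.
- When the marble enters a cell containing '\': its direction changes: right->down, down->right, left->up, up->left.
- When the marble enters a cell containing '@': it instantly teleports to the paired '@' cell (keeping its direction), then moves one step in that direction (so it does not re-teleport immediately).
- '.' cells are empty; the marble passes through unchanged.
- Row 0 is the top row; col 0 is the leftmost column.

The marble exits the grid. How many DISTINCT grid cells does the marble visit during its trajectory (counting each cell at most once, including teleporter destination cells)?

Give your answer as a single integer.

Step 1: enter (3,0), '.' pass, move right to (3,1)
Step 2: enter (3,1), '.' pass, move right to (3,2)
Step 3: enter (3,2), '.' pass, move right to (3,3)
Step 4: enter (3,3), '\' deflects right->down, move down to (4,3)
Step 5: enter (4,3), '.' pass, move down to (5,3)
Step 6: enter (5,3), '.' pass, move down to (6,3)
Step 7: enter (6,3), '\' deflects down->right, move right to (6,4)
Step 8: enter (6,4), '.' pass, move right to (6,5)
Step 9: enter (6,5), '\' deflects right->down, move down to (7,5)
Step 10: enter (7,5), '.' pass, move down to (8,5)
Step 11: at (8,5) — EXIT via bottom edge, pos 5
Distinct cells visited: 10 (path length 10)

Answer: 10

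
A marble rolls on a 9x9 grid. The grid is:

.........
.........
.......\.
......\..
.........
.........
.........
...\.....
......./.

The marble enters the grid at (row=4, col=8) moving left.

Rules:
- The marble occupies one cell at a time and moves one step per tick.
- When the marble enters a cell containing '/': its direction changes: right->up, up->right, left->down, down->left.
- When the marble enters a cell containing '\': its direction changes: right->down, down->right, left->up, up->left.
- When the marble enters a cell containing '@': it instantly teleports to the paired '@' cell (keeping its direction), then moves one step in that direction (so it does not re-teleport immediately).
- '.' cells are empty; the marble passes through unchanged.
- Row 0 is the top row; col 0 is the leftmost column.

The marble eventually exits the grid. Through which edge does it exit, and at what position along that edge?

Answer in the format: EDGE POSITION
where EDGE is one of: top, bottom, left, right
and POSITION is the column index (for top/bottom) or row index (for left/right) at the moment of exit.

Answer: left 4

Derivation:
Step 1: enter (4,8), '.' pass, move left to (4,7)
Step 2: enter (4,7), '.' pass, move left to (4,6)
Step 3: enter (4,6), '.' pass, move left to (4,5)
Step 4: enter (4,5), '.' pass, move left to (4,4)
Step 5: enter (4,4), '.' pass, move left to (4,3)
Step 6: enter (4,3), '.' pass, move left to (4,2)
Step 7: enter (4,2), '.' pass, move left to (4,1)
Step 8: enter (4,1), '.' pass, move left to (4,0)
Step 9: enter (4,0), '.' pass, move left to (4,-1)
Step 10: at (4,-1) — EXIT via left edge, pos 4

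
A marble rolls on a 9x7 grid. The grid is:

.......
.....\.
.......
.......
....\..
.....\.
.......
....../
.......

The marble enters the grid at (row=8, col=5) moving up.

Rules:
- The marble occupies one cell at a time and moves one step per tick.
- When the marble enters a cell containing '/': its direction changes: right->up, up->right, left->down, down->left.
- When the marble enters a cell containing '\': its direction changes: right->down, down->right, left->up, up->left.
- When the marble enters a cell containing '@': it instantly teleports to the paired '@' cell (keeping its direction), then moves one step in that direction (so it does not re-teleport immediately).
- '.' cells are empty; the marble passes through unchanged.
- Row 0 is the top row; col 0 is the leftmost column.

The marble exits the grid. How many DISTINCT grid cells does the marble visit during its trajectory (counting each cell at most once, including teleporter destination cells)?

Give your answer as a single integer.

Step 1: enter (8,5), '.' pass, move up to (7,5)
Step 2: enter (7,5), '.' pass, move up to (6,5)
Step 3: enter (6,5), '.' pass, move up to (5,5)
Step 4: enter (5,5), '\' deflects up->left, move left to (5,4)
Step 5: enter (5,4), '.' pass, move left to (5,3)
Step 6: enter (5,3), '.' pass, move left to (5,2)
Step 7: enter (5,2), '.' pass, move left to (5,1)
Step 8: enter (5,1), '.' pass, move left to (5,0)
Step 9: enter (5,0), '.' pass, move left to (5,-1)
Step 10: at (5,-1) — EXIT via left edge, pos 5
Distinct cells visited: 9 (path length 9)

Answer: 9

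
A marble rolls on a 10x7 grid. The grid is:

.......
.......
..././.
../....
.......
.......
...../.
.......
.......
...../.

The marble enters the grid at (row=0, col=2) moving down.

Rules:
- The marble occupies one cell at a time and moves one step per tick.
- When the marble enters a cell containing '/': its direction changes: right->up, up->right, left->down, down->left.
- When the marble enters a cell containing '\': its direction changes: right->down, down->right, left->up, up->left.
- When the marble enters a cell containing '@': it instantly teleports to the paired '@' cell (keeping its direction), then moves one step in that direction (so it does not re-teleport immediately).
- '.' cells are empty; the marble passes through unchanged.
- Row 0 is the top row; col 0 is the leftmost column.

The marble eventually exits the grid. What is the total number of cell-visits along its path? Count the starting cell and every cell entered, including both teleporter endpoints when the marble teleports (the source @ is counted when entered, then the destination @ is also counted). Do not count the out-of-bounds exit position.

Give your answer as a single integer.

Answer: 6

Derivation:
Step 1: enter (0,2), '.' pass, move down to (1,2)
Step 2: enter (1,2), '.' pass, move down to (2,2)
Step 3: enter (2,2), '.' pass, move down to (3,2)
Step 4: enter (3,2), '/' deflects down->left, move left to (3,1)
Step 5: enter (3,1), '.' pass, move left to (3,0)
Step 6: enter (3,0), '.' pass, move left to (3,-1)
Step 7: at (3,-1) — EXIT via left edge, pos 3
Path length (cell visits): 6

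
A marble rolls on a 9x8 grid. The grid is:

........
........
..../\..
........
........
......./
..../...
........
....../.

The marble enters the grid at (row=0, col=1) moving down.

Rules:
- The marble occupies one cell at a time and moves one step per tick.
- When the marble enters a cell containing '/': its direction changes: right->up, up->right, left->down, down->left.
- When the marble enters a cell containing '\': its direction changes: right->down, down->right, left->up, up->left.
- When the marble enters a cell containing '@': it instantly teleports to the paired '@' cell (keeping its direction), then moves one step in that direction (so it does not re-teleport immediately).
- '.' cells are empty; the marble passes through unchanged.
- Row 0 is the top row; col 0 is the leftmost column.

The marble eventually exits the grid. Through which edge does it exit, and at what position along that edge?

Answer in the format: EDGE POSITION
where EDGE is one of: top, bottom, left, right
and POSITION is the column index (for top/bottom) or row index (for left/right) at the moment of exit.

Step 1: enter (0,1), '.' pass, move down to (1,1)
Step 2: enter (1,1), '.' pass, move down to (2,1)
Step 3: enter (2,1), '.' pass, move down to (3,1)
Step 4: enter (3,1), '.' pass, move down to (4,1)
Step 5: enter (4,1), '.' pass, move down to (5,1)
Step 6: enter (5,1), '.' pass, move down to (6,1)
Step 7: enter (6,1), '.' pass, move down to (7,1)
Step 8: enter (7,1), '.' pass, move down to (8,1)
Step 9: enter (8,1), '.' pass, move down to (9,1)
Step 10: at (9,1) — EXIT via bottom edge, pos 1

Answer: bottom 1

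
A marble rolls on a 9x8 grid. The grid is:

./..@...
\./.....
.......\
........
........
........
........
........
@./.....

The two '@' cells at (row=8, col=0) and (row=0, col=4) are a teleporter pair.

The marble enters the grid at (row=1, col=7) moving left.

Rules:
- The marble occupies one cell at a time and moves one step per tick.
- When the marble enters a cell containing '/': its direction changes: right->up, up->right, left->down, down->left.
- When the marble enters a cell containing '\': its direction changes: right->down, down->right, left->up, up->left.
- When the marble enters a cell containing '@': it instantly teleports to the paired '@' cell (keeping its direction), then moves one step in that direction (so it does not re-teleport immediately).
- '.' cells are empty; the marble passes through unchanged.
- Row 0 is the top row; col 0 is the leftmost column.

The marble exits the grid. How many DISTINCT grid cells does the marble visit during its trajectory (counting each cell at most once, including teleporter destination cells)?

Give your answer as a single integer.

Step 1: enter (1,7), '.' pass, move left to (1,6)
Step 2: enter (1,6), '.' pass, move left to (1,5)
Step 3: enter (1,5), '.' pass, move left to (1,4)
Step 4: enter (1,4), '.' pass, move left to (1,3)
Step 5: enter (1,3), '.' pass, move left to (1,2)
Step 6: enter (1,2), '/' deflects left->down, move down to (2,2)
Step 7: enter (2,2), '.' pass, move down to (3,2)
Step 8: enter (3,2), '.' pass, move down to (4,2)
Step 9: enter (4,2), '.' pass, move down to (5,2)
Step 10: enter (5,2), '.' pass, move down to (6,2)
Step 11: enter (6,2), '.' pass, move down to (7,2)
Step 12: enter (7,2), '.' pass, move down to (8,2)
Step 13: enter (8,2), '/' deflects down->left, move left to (8,1)
Step 14: enter (8,1), '.' pass, move left to (8,0)
Step 15: enter (8,0), '@' teleport (8,0)->(0,4), also enter (0,4), move left to (0,3)
Step 16: enter (0,3), '.' pass, move left to (0,2)
Step 17: enter (0,2), '.' pass, move left to (0,1)
Step 18: enter (0,1), '/' deflects left->down, move down to (1,1)
Step 19: enter (1,1), '.' pass, move down to (2,1)
Step 20: enter (2,1), '.' pass, move down to (3,1)
Step 21: enter (3,1), '.' pass, move down to (4,1)
Step 22: enter (4,1), '.' pass, move down to (5,1)
Step 23: enter (5,1), '.' pass, move down to (6,1)
Step 24: enter (6,1), '.' pass, move down to (7,1)
Step 25: enter (7,1), '.' pass, move down to (8,1)
Step 26: enter (8,1), '.' pass, move down to (9,1)
Step 27: at (9,1) — EXIT via bottom edge, pos 1
Distinct cells visited: 26 (path length 27)

Answer: 26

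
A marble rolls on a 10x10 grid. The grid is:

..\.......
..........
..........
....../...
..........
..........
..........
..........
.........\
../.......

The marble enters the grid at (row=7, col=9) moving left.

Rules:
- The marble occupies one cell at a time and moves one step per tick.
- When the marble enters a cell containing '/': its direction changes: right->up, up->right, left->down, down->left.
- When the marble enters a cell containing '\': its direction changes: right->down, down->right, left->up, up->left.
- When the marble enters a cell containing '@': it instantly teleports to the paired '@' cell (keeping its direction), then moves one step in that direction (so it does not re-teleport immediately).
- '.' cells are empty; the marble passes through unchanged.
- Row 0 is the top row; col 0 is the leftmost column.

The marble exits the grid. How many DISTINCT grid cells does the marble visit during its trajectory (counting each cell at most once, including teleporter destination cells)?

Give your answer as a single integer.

Step 1: enter (7,9), '.' pass, move left to (7,8)
Step 2: enter (7,8), '.' pass, move left to (7,7)
Step 3: enter (7,7), '.' pass, move left to (7,6)
Step 4: enter (7,6), '.' pass, move left to (7,5)
Step 5: enter (7,5), '.' pass, move left to (7,4)
Step 6: enter (7,4), '.' pass, move left to (7,3)
Step 7: enter (7,3), '.' pass, move left to (7,2)
Step 8: enter (7,2), '.' pass, move left to (7,1)
Step 9: enter (7,1), '.' pass, move left to (7,0)
Step 10: enter (7,0), '.' pass, move left to (7,-1)
Step 11: at (7,-1) — EXIT via left edge, pos 7
Distinct cells visited: 10 (path length 10)

Answer: 10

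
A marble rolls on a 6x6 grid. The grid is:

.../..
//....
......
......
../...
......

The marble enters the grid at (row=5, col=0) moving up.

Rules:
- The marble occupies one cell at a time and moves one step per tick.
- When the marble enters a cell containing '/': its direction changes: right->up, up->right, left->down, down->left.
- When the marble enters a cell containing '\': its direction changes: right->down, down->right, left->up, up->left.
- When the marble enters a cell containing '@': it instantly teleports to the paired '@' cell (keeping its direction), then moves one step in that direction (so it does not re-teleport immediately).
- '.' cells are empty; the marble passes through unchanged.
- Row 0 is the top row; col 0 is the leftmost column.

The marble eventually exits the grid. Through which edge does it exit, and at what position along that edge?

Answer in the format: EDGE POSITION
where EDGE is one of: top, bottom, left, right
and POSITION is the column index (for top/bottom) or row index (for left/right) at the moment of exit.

Answer: top 1

Derivation:
Step 1: enter (5,0), '.' pass, move up to (4,0)
Step 2: enter (4,0), '.' pass, move up to (3,0)
Step 3: enter (3,0), '.' pass, move up to (2,0)
Step 4: enter (2,0), '.' pass, move up to (1,0)
Step 5: enter (1,0), '/' deflects up->right, move right to (1,1)
Step 6: enter (1,1), '/' deflects right->up, move up to (0,1)
Step 7: enter (0,1), '.' pass, move up to (-1,1)
Step 8: at (-1,1) — EXIT via top edge, pos 1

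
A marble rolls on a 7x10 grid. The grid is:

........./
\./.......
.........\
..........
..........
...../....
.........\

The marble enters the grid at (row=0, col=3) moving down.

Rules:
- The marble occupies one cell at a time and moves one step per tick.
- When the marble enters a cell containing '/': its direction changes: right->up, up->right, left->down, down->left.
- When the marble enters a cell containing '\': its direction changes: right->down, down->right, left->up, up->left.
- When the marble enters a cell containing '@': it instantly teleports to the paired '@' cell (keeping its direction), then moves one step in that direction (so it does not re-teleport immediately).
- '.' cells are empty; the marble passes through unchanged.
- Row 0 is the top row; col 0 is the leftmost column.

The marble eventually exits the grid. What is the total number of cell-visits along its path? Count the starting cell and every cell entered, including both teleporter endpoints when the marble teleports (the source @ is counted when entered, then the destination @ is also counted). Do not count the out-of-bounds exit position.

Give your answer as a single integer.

Answer: 7

Derivation:
Step 1: enter (0,3), '.' pass, move down to (1,3)
Step 2: enter (1,3), '.' pass, move down to (2,3)
Step 3: enter (2,3), '.' pass, move down to (3,3)
Step 4: enter (3,3), '.' pass, move down to (4,3)
Step 5: enter (4,3), '.' pass, move down to (5,3)
Step 6: enter (5,3), '.' pass, move down to (6,3)
Step 7: enter (6,3), '.' pass, move down to (7,3)
Step 8: at (7,3) — EXIT via bottom edge, pos 3
Path length (cell visits): 7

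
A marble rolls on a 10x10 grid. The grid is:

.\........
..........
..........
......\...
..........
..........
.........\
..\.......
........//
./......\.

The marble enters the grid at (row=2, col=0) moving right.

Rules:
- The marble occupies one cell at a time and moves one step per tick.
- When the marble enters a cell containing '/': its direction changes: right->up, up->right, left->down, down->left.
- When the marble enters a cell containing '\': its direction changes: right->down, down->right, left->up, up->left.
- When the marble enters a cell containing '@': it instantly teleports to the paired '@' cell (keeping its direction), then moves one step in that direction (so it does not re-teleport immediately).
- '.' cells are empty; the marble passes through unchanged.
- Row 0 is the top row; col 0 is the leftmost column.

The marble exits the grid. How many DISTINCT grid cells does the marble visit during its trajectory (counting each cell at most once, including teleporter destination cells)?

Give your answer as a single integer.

Step 1: enter (2,0), '.' pass, move right to (2,1)
Step 2: enter (2,1), '.' pass, move right to (2,2)
Step 3: enter (2,2), '.' pass, move right to (2,3)
Step 4: enter (2,3), '.' pass, move right to (2,4)
Step 5: enter (2,4), '.' pass, move right to (2,5)
Step 6: enter (2,5), '.' pass, move right to (2,6)
Step 7: enter (2,6), '.' pass, move right to (2,7)
Step 8: enter (2,7), '.' pass, move right to (2,8)
Step 9: enter (2,8), '.' pass, move right to (2,9)
Step 10: enter (2,9), '.' pass, move right to (2,10)
Step 11: at (2,10) — EXIT via right edge, pos 2
Distinct cells visited: 10 (path length 10)

Answer: 10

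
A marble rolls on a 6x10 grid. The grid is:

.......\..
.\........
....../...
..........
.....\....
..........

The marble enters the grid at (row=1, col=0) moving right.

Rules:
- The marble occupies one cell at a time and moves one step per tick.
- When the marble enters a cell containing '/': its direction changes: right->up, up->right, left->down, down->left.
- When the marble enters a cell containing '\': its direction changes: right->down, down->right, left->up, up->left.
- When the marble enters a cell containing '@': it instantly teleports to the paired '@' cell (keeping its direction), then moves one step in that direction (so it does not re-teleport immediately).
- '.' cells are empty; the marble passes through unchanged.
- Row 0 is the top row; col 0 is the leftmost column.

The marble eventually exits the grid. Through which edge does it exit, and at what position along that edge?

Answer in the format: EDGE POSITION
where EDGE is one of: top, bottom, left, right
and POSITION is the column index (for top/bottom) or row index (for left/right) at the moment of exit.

Answer: bottom 1

Derivation:
Step 1: enter (1,0), '.' pass, move right to (1,1)
Step 2: enter (1,1), '\' deflects right->down, move down to (2,1)
Step 3: enter (2,1), '.' pass, move down to (3,1)
Step 4: enter (3,1), '.' pass, move down to (4,1)
Step 5: enter (4,1), '.' pass, move down to (5,1)
Step 6: enter (5,1), '.' pass, move down to (6,1)
Step 7: at (6,1) — EXIT via bottom edge, pos 1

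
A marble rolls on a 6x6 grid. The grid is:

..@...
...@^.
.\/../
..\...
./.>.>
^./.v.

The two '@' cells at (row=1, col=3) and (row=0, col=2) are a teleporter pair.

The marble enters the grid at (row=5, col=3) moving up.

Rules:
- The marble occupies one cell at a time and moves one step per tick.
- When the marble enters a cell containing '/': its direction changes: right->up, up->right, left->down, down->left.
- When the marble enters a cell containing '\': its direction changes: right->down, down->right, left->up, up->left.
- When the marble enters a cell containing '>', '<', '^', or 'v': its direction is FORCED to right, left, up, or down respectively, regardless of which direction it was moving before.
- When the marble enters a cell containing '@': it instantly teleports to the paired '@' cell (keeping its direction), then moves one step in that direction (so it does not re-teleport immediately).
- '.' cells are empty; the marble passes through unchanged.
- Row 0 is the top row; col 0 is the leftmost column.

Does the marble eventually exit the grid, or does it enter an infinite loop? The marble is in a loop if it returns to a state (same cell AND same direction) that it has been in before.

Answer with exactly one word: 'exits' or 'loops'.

Step 1: enter (5,3), '.' pass, move up to (4,3)
Step 2: enter (4,3), '>' forces up->right, move right to (4,4)
Step 3: enter (4,4), '.' pass, move right to (4,5)
Step 4: enter (4,5), '>' forces right->right, move right to (4,6)
Step 5: at (4,6) — EXIT via right edge, pos 4

Answer: exits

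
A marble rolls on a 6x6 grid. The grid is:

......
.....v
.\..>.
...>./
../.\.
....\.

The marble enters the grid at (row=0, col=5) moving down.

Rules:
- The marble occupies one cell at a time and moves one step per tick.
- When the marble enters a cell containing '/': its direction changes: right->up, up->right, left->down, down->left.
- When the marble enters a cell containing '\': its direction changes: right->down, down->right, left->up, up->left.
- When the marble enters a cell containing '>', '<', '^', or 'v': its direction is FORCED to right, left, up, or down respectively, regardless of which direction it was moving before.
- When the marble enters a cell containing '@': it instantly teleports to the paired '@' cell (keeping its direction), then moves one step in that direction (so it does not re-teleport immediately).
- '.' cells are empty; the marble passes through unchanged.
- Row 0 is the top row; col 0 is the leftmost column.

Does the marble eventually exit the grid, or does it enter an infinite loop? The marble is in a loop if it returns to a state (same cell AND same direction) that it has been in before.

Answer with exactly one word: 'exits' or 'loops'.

Step 1: enter (0,5), '.' pass, move down to (1,5)
Step 2: enter (1,5), 'v' forces down->down, move down to (2,5)
Step 3: enter (2,5), '.' pass, move down to (3,5)
Step 4: enter (3,5), '/' deflects down->left, move left to (3,4)
Step 5: enter (3,4), '.' pass, move left to (3,3)
Step 6: enter (3,3), '>' forces left->right, move right to (3,4)
Step 7: enter (3,4), '.' pass, move right to (3,5)
Step 8: enter (3,5), '/' deflects right->up, move up to (2,5)
Step 9: enter (2,5), '.' pass, move up to (1,5)
Step 10: enter (1,5), 'v' forces up->down, move down to (2,5)
Step 11: at (2,5) dir=down — LOOP DETECTED (seen before)

Answer: loops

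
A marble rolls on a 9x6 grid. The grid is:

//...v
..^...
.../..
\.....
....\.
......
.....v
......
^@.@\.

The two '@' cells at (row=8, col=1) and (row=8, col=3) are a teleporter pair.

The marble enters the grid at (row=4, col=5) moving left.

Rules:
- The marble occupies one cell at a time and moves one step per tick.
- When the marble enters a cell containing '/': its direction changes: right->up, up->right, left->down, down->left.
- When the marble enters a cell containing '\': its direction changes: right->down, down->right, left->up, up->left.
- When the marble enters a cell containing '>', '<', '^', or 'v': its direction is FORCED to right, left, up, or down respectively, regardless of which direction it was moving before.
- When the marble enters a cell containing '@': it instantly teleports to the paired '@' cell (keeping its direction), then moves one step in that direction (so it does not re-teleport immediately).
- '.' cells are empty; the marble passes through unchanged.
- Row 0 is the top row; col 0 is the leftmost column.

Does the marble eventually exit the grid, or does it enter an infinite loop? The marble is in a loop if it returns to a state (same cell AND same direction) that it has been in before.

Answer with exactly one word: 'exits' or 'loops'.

Step 1: enter (4,5), '.' pass, move left to (4,4)
Step 2: enter (4,4), '\' deflects left->up, move up to (3,4)
Step 3: enter (3,4), '.' pass, move up to (2,4)
Step 4: enter (2,4), '.' pass, move up to (1,4)
Step 5: enter (1,4), '.' pass, move up to (0,4)
Step 6: enter (0,4), '.' pass, move up to (-1,4)
Step 7: at (-1,4) — EXIT via top edge, pos 4

Answer: exits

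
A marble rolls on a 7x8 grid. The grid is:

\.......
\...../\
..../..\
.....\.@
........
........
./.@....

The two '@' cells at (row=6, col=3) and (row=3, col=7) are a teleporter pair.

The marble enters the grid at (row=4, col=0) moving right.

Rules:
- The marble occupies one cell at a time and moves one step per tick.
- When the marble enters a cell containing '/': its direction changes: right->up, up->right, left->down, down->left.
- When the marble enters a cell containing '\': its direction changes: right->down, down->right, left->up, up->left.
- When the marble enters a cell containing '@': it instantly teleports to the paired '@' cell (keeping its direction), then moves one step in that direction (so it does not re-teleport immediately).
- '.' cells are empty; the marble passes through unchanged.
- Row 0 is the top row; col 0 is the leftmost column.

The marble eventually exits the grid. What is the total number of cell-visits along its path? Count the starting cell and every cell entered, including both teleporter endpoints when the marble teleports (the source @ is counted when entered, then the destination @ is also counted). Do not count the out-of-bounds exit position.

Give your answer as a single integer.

Answer: 8

Derivation:
Step 1: enter (4,0), '.' pass, move right to (4,1)
Step 2: enter (4,1), '.' pass, move right to (4,2)
Step 3: enter (4,2), '.' pass, move right to (4,3)
Step 4: enter (4,3), '.' pass, move right to (4,4)
Step 5: enter (4,4), '.' pass, move right to (4,5)
Step 6: enter (4,5), '.' pass, move right to (4,6)
Step 7: enter (4,6), '.' pass, move right to (4,7)
Step 8: enter (4,7), '.' pass, move right to (4,8)
Step 9: at (4,8) — EXIT via right edge, pos 4
Path length (cell visits): 8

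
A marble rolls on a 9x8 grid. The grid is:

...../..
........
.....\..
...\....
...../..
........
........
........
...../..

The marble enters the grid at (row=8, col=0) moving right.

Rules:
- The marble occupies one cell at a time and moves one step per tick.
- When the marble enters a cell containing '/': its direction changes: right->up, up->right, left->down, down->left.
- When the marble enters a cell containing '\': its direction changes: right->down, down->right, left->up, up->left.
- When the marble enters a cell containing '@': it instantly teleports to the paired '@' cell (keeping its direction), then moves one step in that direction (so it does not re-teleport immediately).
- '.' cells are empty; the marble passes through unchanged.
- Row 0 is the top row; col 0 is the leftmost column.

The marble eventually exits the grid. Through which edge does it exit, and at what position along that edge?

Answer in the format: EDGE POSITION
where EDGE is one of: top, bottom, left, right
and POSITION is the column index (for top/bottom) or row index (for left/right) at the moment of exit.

Step 1: enter (8,0), '.' pass, move right to (8,1)
Step 2: enter (8,1), '.' pass, move right to (8,2)
Step 3: enter (8,2), '.' pass, move right to (8,3)
Step 4: enter (8,3), '.' pass, move right to (8,4)
Step 5: enter (8,4), '.' pass, move right to (8,5)
Step 6: enter (8,5), '/' deflects right->up, move up to (7,5)
Step 7: enter (7,5), '.' pass, move up to (6,5)
Step 8: enter (6,5), '.' pass, move up to (5,5)
Step 9: enter (5,5), '.' pass, move up to (4,5)
Step 10: enter (4,5), '/' deflects up->right, move right to (4,6)
Step 11: enter (4,6), '.' pass, move right to (4,7)
Step 12: enter (4,7), '.' pass, move right to (4,8)
Step 13: at (4,8) — EXIT via right edge, pos 4

Answer: right 4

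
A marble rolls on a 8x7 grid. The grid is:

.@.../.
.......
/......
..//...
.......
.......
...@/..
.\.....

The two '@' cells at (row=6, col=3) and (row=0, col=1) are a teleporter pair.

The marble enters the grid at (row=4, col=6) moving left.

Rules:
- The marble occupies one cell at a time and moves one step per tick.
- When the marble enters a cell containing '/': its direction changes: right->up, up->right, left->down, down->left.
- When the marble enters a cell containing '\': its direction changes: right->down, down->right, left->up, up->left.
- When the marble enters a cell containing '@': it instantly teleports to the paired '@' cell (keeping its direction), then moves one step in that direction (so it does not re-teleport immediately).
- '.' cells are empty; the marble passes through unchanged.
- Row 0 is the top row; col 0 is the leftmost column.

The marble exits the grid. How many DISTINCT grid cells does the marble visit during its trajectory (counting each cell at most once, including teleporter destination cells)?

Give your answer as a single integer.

Answer: 7

Derivation:
Step 1: enter (4,6), '.' pass, move left to (4,5)
Step 2: enter (4,5), '.' pass, move left to (4,4)
Step 3: enter (4,4), '.' pass, move left to (4,3)
Step 4: enter (4,3), '.' pass, move left to (4,2)
Step 5: enter (4,2), '.' pass, move left to (4,1)
Step 6: enter (4,1), '.' pass, move left to (4,0)
Step 7: enter (4,0), '.' pass, move left to (4,-1)
Step 8: at (4,-1) — EXIT via left edge, pos 4
Distinct cells visited: 7 (path length 7)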